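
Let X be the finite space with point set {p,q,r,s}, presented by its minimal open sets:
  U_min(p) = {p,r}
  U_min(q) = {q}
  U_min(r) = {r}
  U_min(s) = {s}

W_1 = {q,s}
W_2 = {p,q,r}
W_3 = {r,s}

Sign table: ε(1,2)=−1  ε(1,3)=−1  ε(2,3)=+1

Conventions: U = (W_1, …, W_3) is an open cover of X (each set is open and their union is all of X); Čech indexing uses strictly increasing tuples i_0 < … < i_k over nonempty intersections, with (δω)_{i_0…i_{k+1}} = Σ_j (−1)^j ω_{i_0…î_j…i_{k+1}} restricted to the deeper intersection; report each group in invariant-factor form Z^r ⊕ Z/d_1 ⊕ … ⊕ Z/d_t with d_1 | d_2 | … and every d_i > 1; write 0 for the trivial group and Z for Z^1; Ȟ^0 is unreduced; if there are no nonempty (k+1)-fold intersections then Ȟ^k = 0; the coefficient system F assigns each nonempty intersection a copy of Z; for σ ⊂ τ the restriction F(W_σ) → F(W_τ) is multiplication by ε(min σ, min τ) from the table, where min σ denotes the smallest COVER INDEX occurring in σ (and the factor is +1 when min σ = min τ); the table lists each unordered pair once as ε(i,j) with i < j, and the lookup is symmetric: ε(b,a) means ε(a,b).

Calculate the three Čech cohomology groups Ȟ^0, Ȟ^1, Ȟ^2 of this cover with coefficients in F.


Ȟ^0 = Z, Ȟ^1 = Z and Ȟ^2 = 0

nonempty overlaps:
  W12={q} W13={s} W23={r}
C dims 3,3; δ0: rk 2, SNF 1^2
degree 0: 3−2−0 = 1 → Ȟ^0 ≅ Z
degree 1: 3−0−2 = 1 → Ȟ^1 ≅ Z
degree 2: 0−0−0 = 0 → Ȟ^2 ≅ 0


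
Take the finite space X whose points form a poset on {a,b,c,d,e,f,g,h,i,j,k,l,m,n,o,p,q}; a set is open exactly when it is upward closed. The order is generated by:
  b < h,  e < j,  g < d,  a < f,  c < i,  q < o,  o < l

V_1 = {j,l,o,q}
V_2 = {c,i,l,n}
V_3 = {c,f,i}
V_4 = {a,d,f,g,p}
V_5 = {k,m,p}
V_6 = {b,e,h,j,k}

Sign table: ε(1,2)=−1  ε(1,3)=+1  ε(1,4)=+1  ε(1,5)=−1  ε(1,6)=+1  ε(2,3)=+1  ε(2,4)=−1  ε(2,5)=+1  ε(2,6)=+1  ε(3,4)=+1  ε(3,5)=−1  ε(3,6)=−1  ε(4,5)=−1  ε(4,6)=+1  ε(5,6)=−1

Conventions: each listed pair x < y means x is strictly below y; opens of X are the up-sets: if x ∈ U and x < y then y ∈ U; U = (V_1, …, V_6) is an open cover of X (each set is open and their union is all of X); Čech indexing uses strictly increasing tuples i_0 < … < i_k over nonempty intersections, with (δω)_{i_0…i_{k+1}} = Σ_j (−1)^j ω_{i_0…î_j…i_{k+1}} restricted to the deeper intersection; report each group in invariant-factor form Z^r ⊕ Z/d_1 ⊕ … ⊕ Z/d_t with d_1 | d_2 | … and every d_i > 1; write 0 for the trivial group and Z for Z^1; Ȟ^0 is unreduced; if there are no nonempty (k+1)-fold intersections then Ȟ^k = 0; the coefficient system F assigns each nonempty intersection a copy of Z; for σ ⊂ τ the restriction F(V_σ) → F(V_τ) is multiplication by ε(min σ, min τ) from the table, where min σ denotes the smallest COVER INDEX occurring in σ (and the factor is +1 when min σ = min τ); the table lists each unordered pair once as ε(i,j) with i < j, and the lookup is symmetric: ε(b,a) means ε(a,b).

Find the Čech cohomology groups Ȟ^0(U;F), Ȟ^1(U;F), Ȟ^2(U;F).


Ȟ^0 = 0, Ȟ^1 = Z/2 and Ȟ^2 = 0

cover nerve:
  V12={l} V16={j} V23={c,i} V34={f} V45={p} V56={k}
C dims 6,6; δ0: rk 6, SNF 1^5·2
Ȟ^0: (6−6)−0=0 ⇒ 0
Ȟ^1: (6−0)−6=0 plus torsion [2] ⇒ Z/2
Ȟ^2: (0−0)−0=0 ⇒ 0


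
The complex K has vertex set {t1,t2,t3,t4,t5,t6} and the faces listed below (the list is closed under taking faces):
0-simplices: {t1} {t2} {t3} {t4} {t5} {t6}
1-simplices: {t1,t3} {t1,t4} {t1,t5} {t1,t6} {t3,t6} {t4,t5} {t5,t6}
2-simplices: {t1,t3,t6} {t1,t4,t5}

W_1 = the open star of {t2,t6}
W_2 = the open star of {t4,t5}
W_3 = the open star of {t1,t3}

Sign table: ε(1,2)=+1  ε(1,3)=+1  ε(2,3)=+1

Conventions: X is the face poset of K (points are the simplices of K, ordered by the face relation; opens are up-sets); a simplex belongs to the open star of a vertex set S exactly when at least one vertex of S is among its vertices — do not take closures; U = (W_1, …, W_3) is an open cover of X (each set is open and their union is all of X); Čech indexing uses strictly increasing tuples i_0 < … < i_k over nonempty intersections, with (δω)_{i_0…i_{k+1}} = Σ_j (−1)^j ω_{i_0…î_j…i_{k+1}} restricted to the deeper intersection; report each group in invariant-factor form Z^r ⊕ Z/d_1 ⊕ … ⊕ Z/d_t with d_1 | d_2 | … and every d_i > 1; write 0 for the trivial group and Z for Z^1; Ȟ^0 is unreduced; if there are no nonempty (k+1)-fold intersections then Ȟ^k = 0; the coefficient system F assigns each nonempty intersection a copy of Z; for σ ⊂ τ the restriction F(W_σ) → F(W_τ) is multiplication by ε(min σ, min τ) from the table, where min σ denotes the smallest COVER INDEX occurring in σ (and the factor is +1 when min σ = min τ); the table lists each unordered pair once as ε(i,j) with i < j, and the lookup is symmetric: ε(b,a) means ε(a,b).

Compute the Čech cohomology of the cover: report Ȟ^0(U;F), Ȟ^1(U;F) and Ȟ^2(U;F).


intersection data:
  W1={{t2},{t6},{t1,t6},{t3,t6},{t5,t6},{t1,t3,t6}} W2={{t4},{t5},{t1,t4},{t1,t5},{t4,t5},{t5,t6},{t1,t4,t5}} W3={{t1},{t3},{t1,t3},{t1,t4},{t1,t5},{t1,t6},{t3,t6},{t1,t3,t6},{t1,t4,t5}}
  W12={{t5,t6}} W13={{t1,t6},{t3,t6},{t1,t3,t6}} W23={{t1,t4},{t1,t5},{t1,t4,t5}}
C dims 3,3; δ0: rk 2, SNF 1^2
Ȟ^0 = (3 − 2) − 0 = 1, so Ȟ^0 ≅ Z
Ȟ^1 = (3 − 0) − 2 = 1, so Ȟ^1 ≅ Z
Ȟ^2 = (0 − 0) − 0 = 0, so Ȟ^2 ≅ 0

Ȟ^0 ≅ Z; Ȟ^1 ≅ Z; Ȟ^2 ≅ 0


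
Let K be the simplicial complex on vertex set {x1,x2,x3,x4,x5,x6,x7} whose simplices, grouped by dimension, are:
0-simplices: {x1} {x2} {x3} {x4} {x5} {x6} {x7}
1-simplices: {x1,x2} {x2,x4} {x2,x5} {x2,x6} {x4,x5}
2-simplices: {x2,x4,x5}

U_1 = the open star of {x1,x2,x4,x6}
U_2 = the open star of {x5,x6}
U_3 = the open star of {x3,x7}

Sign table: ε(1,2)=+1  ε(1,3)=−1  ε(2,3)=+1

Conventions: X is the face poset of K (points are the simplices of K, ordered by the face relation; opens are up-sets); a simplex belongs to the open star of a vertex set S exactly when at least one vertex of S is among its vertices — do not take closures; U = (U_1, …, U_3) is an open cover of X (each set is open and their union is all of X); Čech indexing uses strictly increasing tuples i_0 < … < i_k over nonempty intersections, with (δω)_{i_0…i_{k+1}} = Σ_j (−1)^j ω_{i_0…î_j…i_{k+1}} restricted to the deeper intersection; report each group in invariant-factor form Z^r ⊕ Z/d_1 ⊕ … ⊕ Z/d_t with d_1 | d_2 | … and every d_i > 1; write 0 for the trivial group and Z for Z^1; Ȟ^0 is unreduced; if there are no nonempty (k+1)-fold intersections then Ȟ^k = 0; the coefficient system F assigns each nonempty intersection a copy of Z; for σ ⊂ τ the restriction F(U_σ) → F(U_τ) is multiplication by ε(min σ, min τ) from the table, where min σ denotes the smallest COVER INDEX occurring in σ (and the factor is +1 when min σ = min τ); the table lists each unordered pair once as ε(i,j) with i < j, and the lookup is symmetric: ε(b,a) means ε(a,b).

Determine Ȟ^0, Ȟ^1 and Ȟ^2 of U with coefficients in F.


intersection data:
  U1={{x1},{x2},{x4},{x6},{x1,x2},{x2,x4},{x2,x5},{x2,x6},{x4,x5},{x2,x4,x5}} U2={{x5},{x6},{x2,x5},{x2,x6},{x4,x5},{x2,x4,x5}} U3={{x3},{x7}}
  U12={{x6},{x2,x5},{x2,x6},{x4,x5},{x2,x4,x5}}
C dims 3,1; δ0: rk 1, SNF 1^1
Ȟ^0 = (3 − 1) − 0 = 2, so Ȟ^0 ≅ Z^2
Ȟ^1 = (1 − 0) − 1 = 0, so Ȟ^1 ≅ 0
Ȟ^2 = (0 − 0) − 0 = 0, so Ȟ^2 ≅ 0

Ȟ^0 = Z^2; Ȟ^1 = 0; Ȟ^2 = 0


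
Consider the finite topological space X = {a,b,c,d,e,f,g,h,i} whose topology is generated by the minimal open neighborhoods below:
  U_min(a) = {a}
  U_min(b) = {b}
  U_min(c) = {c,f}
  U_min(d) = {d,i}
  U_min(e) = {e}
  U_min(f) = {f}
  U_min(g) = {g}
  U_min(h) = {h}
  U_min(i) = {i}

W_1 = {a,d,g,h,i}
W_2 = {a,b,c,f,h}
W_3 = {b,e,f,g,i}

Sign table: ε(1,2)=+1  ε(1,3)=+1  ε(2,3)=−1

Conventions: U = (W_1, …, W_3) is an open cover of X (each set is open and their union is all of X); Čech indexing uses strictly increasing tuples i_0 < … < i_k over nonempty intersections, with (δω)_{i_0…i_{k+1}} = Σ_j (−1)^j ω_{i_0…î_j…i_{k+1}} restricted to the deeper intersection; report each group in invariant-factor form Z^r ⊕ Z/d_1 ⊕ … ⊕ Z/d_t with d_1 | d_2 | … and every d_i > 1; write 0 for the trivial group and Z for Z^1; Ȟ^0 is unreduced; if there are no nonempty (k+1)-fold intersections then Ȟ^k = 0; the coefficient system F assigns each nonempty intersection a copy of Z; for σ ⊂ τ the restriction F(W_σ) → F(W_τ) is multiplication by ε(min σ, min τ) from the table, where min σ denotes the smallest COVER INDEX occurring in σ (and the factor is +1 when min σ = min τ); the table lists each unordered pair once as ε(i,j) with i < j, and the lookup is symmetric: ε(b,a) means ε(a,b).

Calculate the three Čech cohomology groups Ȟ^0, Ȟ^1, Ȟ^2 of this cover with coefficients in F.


nerve of the cover:
  W12={a,h} W13={g,i} W23={b,f}
C dims 3,3; δ0: rk 3, SNF 1^2·2
Ȟ^0 = (3 − 3) − 0 = 0, so Ȟ^0 ≅ 0
Ȟ^1 = (3 − 0) − 3 = 0 plus torsion [2], so Ȟ^1 ≅ Z/2
Ȟ^2 = (0 − 0) − 0 = 0, so Ȟ^2 ≅ 0

Ȟ^0(U;F) ≅ 0, Ȟ^1(U;F) ≅ Z/2, Ȟ^2(U;F) ≅ 0


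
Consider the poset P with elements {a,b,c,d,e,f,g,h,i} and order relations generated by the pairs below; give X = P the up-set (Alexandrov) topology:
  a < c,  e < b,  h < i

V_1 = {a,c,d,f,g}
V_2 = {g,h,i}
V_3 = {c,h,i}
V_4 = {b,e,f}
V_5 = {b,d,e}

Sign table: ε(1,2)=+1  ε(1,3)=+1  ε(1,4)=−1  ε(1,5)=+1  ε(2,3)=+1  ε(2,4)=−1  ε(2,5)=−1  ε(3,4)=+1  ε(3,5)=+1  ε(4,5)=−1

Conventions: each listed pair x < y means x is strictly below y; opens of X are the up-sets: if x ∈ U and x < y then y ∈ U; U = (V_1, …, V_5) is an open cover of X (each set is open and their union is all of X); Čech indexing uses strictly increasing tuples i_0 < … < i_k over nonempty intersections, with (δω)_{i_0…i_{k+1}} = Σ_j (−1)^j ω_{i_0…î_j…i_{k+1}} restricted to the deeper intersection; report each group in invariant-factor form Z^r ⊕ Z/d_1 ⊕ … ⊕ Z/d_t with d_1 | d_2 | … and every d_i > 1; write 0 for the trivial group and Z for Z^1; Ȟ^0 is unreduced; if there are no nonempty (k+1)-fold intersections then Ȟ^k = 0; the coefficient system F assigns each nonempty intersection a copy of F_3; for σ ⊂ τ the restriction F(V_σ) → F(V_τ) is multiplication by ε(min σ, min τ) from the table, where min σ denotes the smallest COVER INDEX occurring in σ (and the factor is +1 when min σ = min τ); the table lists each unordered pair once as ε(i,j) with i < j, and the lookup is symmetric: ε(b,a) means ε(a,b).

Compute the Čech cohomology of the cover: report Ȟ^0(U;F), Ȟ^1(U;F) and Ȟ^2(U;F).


Ȟ^0 ≅ Z/3; Ȟ^1 ≅ Z/3 ⊕ Z/3; Ȟ^2 ≅ 0

cover nerve:
  V12={g} V13={c} V14={f} V15={d} V23={h,i} V45={b,e}
C dims 5,6; δ0: rk_F3 4
Ȟ^0: (5−4)−0=1 ⇒ Z/3
Ȟ^1: (6−0)−4=2 ⇒ Z/3 ⊕ Z/3
Ȟ^2: (0−0)−0=0 ⇒ 0


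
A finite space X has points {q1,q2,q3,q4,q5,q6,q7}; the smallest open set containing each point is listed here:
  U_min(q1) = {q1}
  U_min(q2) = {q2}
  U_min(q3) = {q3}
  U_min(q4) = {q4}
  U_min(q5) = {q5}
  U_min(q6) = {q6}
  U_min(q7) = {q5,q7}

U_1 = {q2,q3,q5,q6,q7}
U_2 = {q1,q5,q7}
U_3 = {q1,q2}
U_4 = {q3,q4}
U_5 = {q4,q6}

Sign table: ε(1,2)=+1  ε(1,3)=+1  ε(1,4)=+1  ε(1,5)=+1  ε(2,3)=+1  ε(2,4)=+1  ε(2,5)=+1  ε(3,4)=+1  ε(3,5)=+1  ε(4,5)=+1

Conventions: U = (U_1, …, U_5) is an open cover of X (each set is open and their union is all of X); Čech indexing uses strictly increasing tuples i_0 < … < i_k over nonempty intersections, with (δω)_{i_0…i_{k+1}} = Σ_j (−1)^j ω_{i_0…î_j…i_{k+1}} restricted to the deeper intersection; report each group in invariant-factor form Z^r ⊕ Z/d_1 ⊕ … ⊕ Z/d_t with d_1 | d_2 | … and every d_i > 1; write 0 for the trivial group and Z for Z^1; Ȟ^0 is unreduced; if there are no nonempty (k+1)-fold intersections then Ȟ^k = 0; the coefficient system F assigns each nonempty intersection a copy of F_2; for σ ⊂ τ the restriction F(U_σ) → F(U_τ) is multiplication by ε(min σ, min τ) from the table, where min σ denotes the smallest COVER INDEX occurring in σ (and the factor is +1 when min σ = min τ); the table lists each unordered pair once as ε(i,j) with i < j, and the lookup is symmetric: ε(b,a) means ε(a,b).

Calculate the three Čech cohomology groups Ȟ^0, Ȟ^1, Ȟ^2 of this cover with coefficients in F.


Ȟ^0 ≅ Z/2, Ȟ^1 ≅ Z/2 ⊕ Z/2 and Ȟ^2 ≅ 0

nonempty intersections:
  U12={q5,q7} U13={q2} U14={q3} U15={q6} U23={q1} U45={q4}
C dims 5,6; δ0: rk_F2 4
Ȟ^0: (5−4)−0=1 ⇒ Z/2
Ȟ^1: (6−0)−4=2 ⇒ Z/2 ⊕ Z/2
Ȟ^2: (0−0)−0=0 ⇒ 0


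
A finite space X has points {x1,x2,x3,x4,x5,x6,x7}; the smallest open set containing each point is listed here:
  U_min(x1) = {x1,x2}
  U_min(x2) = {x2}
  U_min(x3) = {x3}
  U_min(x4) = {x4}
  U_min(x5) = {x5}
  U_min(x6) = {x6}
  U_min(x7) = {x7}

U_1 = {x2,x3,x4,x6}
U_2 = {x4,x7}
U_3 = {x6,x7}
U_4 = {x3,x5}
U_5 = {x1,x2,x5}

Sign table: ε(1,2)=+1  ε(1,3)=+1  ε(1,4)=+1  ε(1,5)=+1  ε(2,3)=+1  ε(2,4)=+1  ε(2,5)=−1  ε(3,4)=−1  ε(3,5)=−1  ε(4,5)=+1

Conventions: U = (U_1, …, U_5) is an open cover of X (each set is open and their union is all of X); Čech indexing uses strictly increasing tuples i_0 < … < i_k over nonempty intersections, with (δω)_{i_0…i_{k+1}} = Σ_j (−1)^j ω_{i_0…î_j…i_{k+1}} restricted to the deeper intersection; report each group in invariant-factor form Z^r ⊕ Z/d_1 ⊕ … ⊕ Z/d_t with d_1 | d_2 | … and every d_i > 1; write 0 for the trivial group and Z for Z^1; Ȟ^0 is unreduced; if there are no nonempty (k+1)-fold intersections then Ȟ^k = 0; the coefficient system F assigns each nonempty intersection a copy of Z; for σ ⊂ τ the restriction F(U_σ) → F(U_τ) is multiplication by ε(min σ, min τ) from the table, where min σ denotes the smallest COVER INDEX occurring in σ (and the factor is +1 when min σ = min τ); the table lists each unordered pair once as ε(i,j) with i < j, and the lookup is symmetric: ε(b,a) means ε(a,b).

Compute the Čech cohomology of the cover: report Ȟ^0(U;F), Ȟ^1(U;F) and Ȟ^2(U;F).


Ȟ^0(U;F) ≅ Z; Ȟ^1(U;F) ≅ Z^2; Ȟ^2(U;F) ≅ 0

cover nerve:
  U12={x4} U13={x6} U14={x3} U15={x2} U23={x7} U45={x5}
C dims 5,6; δ0: rk 4, SNF 1^4
Ȟ^0: (5−4)−0=1 ⇒ Z
Ȟ^1: (6−0)−4=2 ⇒ Z^2
Ȟ^2: (0−0)−0=0 ⇒ 0


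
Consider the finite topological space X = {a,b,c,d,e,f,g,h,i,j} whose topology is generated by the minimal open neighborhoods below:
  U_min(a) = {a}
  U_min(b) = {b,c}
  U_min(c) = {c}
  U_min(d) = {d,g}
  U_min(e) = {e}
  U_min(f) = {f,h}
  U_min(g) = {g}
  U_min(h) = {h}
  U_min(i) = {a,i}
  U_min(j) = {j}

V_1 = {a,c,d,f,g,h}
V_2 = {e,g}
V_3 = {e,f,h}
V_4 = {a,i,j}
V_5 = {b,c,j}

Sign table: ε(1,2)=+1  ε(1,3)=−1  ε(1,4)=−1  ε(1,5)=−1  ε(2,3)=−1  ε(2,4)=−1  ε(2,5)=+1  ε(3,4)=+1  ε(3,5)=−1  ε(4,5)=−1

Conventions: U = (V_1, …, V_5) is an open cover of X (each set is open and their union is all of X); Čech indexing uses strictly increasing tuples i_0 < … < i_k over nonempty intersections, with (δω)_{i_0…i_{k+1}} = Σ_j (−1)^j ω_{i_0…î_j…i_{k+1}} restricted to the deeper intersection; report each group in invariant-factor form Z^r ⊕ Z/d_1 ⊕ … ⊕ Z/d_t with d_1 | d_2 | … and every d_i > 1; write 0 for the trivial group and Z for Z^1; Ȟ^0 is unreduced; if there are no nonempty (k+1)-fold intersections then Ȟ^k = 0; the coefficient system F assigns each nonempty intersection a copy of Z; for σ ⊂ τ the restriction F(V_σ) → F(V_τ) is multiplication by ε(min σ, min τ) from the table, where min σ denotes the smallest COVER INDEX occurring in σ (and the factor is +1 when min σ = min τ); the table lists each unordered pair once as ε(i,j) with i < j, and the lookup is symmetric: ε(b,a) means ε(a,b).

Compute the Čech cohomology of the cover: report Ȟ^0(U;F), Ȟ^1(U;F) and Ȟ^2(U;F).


Ȟ^0 = 0,  Ȟ^1 = Z ⊕ Z/2,  Ȟ^2 = 0

cover nerve:
  V12={g} V13={f,h} V14={a} V15={c} V23={e} V45={j}
C dims 5,6; δ0: rk 5, SNF 1^4·2
Ȟ^0: (5−5)−0=0 ⇒ 0
Ȟ^1: (6−0)−5=1 plus torsion [2] ⇒ Z ⊕ Z/2
Ȟ^2: (0−0)−0=0 ⇒ 0


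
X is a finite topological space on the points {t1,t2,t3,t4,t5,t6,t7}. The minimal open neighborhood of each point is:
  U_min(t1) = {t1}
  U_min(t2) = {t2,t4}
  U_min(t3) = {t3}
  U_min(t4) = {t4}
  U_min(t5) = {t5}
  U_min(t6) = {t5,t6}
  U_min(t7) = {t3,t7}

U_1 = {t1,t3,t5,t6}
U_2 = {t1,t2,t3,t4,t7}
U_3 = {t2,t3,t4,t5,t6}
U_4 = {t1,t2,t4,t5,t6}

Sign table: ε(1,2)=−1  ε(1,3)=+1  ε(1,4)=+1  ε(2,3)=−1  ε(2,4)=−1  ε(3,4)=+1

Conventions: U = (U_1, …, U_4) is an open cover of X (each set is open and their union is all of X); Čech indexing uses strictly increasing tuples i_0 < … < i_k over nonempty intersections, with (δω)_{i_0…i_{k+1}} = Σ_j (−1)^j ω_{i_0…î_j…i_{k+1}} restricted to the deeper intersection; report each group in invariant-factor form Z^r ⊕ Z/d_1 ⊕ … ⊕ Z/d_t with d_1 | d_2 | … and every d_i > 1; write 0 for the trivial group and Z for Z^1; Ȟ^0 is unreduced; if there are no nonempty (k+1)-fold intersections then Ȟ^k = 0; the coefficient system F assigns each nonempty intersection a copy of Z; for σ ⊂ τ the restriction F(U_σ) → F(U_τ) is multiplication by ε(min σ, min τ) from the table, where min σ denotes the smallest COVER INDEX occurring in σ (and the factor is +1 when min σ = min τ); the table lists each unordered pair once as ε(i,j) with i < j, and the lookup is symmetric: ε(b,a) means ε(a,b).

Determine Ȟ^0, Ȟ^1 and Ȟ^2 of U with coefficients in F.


nonempty overlaps:
  U12={t1,t3} U13={t3,t5,t6} U14={t1,t5,t6} U23={t2,t3,t4} U24={t1,t2,t4} U34={t2,t4,t5,t6}
  U123={t3} U124={t1} U134={t5,t6} U234={t2,t4}
C dims 4,6,4; δ0: rk 3, SNF 1^3; δ1: rk 3, SNF 1^3
degree 0: 4−3−0 = 1 → Ȟ^0 ≅ Z
degree 1: 6−3−3 = 0 → Ȟ^1 ≅ 0
degree 2: 4−0−3 = 1 → Ȟ^2 ≅ Z

Ȟ^0 = Z,  Ȟ^1 = 0,  Ȟ^2 = Z


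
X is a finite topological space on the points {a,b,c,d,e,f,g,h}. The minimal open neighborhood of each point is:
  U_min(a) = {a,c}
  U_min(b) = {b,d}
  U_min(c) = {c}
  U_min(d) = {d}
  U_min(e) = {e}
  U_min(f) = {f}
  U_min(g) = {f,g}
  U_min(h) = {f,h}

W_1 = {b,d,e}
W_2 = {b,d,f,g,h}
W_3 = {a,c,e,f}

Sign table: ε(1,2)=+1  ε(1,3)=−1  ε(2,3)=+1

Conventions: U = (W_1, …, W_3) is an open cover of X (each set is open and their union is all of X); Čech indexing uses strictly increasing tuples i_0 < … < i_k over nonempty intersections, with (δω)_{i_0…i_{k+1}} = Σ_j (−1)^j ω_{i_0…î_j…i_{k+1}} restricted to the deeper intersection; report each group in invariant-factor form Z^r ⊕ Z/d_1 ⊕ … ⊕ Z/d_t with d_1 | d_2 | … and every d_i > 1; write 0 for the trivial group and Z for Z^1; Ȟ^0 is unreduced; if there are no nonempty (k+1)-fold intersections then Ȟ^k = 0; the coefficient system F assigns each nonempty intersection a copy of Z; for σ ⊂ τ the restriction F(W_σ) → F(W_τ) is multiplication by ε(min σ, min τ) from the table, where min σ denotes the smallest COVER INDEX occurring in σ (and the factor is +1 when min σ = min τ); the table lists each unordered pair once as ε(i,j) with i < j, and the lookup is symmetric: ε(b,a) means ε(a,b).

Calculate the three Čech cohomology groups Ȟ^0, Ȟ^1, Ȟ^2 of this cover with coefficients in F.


Ȟ^0 ≅ 0,  Ȟ^1 ≅ Z/2,  Ȟ^2 ≅ 0

nerve simplices:
  W12={b,d} W13={e} W23={f}
C dims 3,3; δ0: rk 3, SNF 1^2·2
degree 0: 3−3−0 = 0 → Ȟ^0 ≅ 0
degree 1: 3−0−3 = 0 plus torsion [2] → Ȟ^1 ≅ Z/2
degree 2: 0−0−0 = 0 → Ȟ^2 ≅ 0


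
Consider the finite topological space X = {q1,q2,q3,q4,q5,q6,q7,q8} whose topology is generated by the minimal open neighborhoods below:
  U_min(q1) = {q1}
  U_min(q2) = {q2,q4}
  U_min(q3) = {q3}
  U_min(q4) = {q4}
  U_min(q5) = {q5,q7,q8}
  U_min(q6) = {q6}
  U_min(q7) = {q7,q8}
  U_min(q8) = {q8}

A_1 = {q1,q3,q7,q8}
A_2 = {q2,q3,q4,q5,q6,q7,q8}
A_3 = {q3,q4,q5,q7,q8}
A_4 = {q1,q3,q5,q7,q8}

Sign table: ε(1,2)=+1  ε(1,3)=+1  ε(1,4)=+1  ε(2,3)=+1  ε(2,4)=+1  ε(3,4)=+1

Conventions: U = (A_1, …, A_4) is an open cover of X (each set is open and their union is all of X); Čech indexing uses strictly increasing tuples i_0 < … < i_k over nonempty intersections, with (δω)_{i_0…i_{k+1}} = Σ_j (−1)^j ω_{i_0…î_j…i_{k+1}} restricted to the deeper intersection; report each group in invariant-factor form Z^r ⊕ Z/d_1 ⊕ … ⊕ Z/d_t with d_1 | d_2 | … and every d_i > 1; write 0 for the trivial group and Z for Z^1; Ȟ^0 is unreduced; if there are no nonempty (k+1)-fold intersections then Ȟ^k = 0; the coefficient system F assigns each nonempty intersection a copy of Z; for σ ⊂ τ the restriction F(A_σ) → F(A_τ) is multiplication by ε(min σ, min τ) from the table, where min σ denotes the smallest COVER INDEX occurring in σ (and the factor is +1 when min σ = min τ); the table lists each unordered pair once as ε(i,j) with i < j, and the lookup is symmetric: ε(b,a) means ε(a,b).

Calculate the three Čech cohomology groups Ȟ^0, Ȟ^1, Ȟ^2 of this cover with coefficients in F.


cover nerve:
  A12={q3,q7,q8} A13={q3,q7,q8} A14={q1,q3,q7,q8} A23={q3,q4,q5,q7,q8} A24={q3,q5,q7,q8} A34={q3,q5,q7,q8}
  A123={q3,q7,q8} A124={q3,q7,q8} A134={q3,q7,q8} A234={q3,q5,q7,q8}
  A1234={q3,q7,q8}
C dims 4,6,4,1; δ0: rk 3, SNF 1^3; δ1: rk 3, SNF 1^3; δ2: rk 1, SNF 1^1
Ȟ^0: (4−3)−0=1 ⇒ Z
Ȟ^1: (6−3)−3=0 ⇒ 0
Ȟ^2: (4−1)−3=0 ⇒ 0

Ȟ^0 ≅ Z,  Ȟ^1 ≅ 0,  Ȟ^2 ≅ 0


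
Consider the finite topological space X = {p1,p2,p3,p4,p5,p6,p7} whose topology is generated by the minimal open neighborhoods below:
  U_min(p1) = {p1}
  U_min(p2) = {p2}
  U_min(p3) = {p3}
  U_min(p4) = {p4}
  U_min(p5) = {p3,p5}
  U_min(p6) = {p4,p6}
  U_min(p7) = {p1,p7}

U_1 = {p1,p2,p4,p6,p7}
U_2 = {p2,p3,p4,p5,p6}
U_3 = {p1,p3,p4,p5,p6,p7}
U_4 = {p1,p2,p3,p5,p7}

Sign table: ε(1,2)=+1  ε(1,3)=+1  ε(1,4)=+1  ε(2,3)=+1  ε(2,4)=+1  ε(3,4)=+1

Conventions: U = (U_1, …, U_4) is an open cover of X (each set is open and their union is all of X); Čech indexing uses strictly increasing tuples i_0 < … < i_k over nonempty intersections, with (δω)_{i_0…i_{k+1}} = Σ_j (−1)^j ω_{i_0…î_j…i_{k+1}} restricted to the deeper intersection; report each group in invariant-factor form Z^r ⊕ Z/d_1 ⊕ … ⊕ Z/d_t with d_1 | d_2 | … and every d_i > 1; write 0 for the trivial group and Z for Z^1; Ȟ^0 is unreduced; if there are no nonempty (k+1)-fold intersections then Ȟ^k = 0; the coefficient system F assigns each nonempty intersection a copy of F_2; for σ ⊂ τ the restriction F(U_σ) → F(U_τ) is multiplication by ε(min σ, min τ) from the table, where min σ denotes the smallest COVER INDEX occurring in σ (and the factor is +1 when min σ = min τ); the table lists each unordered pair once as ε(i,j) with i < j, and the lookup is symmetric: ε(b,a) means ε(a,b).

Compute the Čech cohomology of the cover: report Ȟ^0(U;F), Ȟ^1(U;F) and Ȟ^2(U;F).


nerve of the cover:
  U12={p2,p4,p6} U13={p1,p4,p6,p7} U14={p1,p2,p7} U23={p3,p4,p5,p6} U24={p2,p3,p5} U34={p1,p3,p5,p7}
  U123={p4,p6} U124={p2} U134={p1,p7} U234={p3,p5}
C dims 4,6,4; δ0: rk_F2 3; δ1: rk_F2 3
Ȟ^0 = (4 − 3) − 0 = 1, so Ȟ^0 ≅ Z/2
Ȟ^1 = (6 − 3) − 3 = 0, so Ȟ^1 ≅ 0
Ȟ^2 = (4 − 0) − 3 = 1, so Ȟ^2 ≅ Z/2

Ȟ^0 ≅ Z/2; Ȟ^1 ≅ 0; Ȟ^2 ≅ Z/2


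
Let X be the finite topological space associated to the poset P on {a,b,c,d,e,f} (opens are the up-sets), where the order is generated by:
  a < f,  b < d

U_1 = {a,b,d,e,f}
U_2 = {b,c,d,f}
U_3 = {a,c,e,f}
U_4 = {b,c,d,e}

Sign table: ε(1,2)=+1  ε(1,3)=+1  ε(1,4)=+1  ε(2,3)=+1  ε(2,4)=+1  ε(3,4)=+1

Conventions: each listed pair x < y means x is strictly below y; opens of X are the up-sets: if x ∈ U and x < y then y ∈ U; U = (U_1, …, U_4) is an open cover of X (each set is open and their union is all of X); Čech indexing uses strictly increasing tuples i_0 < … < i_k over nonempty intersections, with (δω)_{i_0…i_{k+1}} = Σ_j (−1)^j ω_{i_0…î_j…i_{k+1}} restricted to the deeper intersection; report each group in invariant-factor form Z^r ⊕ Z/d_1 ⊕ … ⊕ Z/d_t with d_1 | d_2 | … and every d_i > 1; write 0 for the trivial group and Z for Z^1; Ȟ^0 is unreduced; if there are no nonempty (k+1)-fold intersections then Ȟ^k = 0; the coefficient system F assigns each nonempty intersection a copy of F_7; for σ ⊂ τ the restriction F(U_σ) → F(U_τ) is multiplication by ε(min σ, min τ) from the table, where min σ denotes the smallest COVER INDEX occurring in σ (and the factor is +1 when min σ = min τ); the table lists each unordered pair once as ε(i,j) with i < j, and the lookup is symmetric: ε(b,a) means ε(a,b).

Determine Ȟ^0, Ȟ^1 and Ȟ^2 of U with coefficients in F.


Ȟ^0 ≅ Z/7, Ȟ^1 ≅ 0, Ȟ^2 ≅ Z/7

nonempty intersections:
  U12={b,d,f} U13={a,e,f} U14={b,d,e} U23={c,f} U24={b,c,d} U34={c,e}
  U123={f} U124={b,d} U134={e} U234={c}
C dims 4,6,4; δ0: rk_F7 3; δ1: rk_F7 3
Ȟ^0: (4−3)−0=1 ⇒ Z/7
Ȟ^1: (6−3)−3=0 ⇒ 0
Ȟ^2: (4−0)−3=1 ⇒ Z/7


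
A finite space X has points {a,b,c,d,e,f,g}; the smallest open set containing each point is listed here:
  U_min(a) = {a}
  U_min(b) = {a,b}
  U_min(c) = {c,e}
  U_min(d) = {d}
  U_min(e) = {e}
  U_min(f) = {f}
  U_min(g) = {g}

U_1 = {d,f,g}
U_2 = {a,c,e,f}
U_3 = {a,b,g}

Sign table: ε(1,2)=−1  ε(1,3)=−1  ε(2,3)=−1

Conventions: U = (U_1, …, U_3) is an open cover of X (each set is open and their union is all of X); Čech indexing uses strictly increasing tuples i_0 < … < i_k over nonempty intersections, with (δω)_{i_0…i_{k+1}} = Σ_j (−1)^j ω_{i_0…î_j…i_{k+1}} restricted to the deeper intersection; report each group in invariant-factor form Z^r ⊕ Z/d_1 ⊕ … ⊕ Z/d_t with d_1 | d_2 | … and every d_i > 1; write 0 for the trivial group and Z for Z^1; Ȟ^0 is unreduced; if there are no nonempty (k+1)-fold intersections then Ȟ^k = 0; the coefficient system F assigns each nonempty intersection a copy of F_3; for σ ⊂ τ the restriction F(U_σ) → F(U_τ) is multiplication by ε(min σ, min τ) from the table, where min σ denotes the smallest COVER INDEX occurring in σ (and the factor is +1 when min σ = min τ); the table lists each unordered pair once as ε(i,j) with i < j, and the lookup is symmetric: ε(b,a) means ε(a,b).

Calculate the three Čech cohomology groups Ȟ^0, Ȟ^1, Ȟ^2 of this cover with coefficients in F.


nerve of the cover:
  U12={f} U13={g} U23={a}
C dims 3,3; δ0: rk_F3 3
Ȟ^0 = (3 − 3) − 0 = 0, so Ȟ^0 ≅ 0
Ȟ^1 = (3 − 0) − 3 = 0, so Ȟ^1 ≅ 0
Ȟ^2 = (0 − 0) − 0 = 0, so Ȟ^2 ≅ 0

Ȟ^0 ≅ 0; Ȟ^1 ≅ 0; Ȟ^2 ≅ 0


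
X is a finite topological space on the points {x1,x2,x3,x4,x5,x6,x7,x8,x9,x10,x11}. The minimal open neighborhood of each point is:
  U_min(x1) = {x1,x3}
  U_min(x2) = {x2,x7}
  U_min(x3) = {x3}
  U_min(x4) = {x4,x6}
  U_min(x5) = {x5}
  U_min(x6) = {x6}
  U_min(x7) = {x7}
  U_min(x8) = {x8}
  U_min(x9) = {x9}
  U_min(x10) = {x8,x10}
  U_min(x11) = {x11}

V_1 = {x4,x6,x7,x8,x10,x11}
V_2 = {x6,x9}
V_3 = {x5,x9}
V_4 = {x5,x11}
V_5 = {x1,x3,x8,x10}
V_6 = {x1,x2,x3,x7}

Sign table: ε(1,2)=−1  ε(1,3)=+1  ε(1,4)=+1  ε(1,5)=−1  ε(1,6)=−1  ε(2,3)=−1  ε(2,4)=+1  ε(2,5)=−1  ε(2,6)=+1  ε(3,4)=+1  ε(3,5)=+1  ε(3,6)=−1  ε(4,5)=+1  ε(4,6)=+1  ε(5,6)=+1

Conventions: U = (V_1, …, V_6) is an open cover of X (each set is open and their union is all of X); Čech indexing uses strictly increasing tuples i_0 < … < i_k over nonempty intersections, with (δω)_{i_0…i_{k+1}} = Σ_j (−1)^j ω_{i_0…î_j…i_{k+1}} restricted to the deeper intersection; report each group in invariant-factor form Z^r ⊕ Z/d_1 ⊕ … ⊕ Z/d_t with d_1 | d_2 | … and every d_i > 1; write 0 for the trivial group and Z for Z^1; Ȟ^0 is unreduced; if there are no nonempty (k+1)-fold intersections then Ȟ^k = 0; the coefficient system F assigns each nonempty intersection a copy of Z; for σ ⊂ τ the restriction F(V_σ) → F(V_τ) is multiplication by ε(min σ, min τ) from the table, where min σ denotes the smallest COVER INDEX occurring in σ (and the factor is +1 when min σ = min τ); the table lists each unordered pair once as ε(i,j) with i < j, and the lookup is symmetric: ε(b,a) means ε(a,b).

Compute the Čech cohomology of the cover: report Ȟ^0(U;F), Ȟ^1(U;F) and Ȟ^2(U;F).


Ȟ^0(U;F) ≅ Z, Ȟ^1(U;F) ≅ Z^2, Ȟ^2(U;F) ≅ 0

cover nerve:
  V12={x6} V14={x11} V15={x8,x10} V16={x7} V23={x9} V34={x5} V56={x1,x3}
C dims 6,7; δ0: rk 5, SNF 1^5
Ȟ^0: (6−5)−0=1 ⇒ Z
Ȟ^1: (7−0)−5=2 ⇒ Z^2
Ȟ^2: (0−0)−0=0 ⇒ 0


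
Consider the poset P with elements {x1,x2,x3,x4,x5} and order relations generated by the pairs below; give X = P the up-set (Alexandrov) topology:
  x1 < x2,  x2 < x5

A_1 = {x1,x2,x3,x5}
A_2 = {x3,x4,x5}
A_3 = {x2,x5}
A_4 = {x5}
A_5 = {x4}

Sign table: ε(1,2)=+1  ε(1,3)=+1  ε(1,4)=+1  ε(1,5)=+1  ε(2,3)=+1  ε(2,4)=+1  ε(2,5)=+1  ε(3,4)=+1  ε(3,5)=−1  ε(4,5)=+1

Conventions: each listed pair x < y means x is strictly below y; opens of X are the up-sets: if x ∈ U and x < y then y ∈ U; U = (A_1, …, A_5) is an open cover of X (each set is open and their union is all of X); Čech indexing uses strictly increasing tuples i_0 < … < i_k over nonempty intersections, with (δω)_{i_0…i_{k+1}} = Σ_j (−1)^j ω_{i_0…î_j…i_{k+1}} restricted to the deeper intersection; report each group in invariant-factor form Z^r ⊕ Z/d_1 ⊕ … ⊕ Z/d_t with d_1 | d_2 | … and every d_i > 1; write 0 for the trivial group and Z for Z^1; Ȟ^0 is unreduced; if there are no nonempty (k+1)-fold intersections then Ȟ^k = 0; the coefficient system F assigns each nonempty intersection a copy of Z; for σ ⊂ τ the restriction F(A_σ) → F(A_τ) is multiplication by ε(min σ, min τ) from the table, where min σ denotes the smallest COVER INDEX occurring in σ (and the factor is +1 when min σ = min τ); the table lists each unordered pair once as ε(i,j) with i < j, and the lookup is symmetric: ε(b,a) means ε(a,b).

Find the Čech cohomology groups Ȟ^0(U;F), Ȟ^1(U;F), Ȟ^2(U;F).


nerve of the cover:
  A12={x3,x5} A13={x2,x5} A14={x5} A23={x5} A24={x5} A25={x4} A34={x5}
  A123={x5} A124={x5} A134={x5} A234={x5}
  A1234={x5}
C dims 5,7,4,1; δ0: rk 4, SNF 1^4; δ1: rk 3, SNF 1^3; δ2: rk 1, SNF 1^1
Ȟ^0 = (5 − 4) − 0 = 1, so Ȟ^0 ≅ Z
Ȟ^1 = (7 − 3) − 4 = 0, so Ȟ^1 ≅ 0
Ȟ^2 = (4 − 1) − 3 = 0, so Ȟ^2 ≅ 0

Ȟ^0 ≅ Z, Ȟ^1 ≅ 0 and Ȟ^2 ≅ 0


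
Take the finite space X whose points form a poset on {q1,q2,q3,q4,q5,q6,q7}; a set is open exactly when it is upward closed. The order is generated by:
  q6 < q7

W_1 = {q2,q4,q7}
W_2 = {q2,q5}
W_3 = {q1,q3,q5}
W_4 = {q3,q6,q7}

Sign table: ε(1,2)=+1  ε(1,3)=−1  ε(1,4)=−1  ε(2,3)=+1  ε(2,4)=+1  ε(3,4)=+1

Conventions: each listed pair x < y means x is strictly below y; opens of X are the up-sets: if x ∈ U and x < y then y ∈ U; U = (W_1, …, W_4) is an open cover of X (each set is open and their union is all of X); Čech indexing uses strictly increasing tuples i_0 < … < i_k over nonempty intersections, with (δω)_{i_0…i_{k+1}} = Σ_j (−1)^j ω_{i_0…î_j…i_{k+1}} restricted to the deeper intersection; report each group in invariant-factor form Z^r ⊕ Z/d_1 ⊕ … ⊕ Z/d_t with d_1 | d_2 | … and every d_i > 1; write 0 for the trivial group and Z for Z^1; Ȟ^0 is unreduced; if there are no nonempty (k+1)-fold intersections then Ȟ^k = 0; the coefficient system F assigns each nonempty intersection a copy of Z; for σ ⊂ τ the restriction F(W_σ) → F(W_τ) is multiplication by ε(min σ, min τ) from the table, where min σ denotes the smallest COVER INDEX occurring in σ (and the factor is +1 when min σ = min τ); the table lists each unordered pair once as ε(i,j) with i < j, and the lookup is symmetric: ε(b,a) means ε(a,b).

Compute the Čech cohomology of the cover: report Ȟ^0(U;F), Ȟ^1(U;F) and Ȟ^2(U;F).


Ȟ^0(U;F) ≅ 0, Ȟ^1(U;F) ≅ Z/2 and Ȟ^2(U;F) ≅ 0

nonempty overlaps:
  W12={q2} W14={q7} W23={q5} W34={q3}
C dims 4,4; δ0: rk 4, SNF 1^3·2
degree 0: 4−4−0 = 0 → Ȟ^0 ≅ 0
degree 1: 4−0−4 = 0 plus torsion [2] → Ȟ^1 ≅ Z/2
degree 2: 0−0−0 = 0 → Ȟ^2 ≅ 0


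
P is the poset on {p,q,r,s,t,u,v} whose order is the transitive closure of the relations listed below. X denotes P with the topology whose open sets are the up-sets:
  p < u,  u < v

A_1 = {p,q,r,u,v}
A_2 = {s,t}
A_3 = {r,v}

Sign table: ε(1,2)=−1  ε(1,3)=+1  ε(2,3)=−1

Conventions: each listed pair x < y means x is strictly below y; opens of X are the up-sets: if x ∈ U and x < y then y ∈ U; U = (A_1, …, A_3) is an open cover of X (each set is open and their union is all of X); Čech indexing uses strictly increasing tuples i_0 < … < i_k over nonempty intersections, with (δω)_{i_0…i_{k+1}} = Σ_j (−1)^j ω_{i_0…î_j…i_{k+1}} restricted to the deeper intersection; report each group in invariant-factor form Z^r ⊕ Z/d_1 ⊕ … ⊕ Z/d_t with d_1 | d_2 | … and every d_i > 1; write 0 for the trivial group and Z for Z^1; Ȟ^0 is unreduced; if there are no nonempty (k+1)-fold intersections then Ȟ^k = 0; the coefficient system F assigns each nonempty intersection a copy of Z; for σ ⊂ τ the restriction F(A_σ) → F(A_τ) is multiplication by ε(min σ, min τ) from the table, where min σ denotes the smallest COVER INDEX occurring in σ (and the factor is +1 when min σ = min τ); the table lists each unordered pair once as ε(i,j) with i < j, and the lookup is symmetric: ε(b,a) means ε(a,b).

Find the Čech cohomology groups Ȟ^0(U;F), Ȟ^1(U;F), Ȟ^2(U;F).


intersection data:
  A13={r,v}
C dims 3,1; δ0: rk 1, SNF 1^1
Ȟ^0 = (3 − 1) − 0 = 2, so Ȟ^0 ≅ Z^2
Ȟ^1 = (1 − 0) − 1 = 0, so Ȟ^1 ≅ 0
Ȟ^2 = (0 − 0) − 0 = 0, so Ȟ^2 ≅ 0

Ȟ^0 ≅ Z^2, Ȟ^1 ≅ 0, Ȟ^2 ≅ 0


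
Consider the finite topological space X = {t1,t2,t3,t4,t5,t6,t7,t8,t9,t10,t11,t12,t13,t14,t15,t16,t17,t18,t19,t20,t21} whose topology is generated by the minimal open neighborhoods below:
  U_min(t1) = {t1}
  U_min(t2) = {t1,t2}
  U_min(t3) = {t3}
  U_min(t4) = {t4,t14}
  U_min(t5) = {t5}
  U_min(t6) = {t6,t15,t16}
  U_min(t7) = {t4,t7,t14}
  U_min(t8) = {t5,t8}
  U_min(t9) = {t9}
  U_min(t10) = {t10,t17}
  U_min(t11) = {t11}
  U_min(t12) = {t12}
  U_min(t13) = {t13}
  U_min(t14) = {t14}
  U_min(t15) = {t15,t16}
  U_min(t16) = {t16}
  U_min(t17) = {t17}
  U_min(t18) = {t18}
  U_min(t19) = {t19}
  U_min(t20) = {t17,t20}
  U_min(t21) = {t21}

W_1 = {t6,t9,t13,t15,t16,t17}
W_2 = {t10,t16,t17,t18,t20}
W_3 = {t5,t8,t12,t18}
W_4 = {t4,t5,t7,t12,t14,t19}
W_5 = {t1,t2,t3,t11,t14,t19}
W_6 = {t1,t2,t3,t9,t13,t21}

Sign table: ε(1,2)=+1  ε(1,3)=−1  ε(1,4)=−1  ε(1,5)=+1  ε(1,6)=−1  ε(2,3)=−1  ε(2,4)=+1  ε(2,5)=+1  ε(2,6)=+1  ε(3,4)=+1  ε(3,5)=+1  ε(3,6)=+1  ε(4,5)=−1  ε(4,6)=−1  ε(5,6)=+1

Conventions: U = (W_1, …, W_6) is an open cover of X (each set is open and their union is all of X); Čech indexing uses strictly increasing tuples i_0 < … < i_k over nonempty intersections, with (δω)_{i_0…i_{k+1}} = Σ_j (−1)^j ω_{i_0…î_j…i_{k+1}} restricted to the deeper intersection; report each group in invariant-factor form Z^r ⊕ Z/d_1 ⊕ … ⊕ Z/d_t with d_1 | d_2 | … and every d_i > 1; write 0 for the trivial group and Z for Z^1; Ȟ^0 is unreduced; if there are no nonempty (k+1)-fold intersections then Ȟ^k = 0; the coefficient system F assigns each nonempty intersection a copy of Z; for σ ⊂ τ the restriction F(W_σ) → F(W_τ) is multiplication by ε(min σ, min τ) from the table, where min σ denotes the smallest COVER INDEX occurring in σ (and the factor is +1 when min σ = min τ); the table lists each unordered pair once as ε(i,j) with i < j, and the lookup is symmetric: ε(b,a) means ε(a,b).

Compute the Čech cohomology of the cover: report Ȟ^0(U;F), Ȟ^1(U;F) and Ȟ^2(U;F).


nonempty overlaps:
  W12={t16,t17} W16={t9,t13} W23={t18} W34={t5,t12} W45={t14,t19} W56={t1,t2,t3}
C dims 6,6; δ0: rk 6, SNF 1^5·2
degree 0: 6−6−0 = 0 → Ȟ^0 ≅ 0
degree 1: 6−0−6 = 0 plus torsion [2] → Ȟ^1 ≅ Z/2
degree 2: 0−0−0 = 0 → Ȟ^2 ≅ 0

Ȟ^0 = 0, Ȟ^1 = Z/2 and Ȟ^2 = 0


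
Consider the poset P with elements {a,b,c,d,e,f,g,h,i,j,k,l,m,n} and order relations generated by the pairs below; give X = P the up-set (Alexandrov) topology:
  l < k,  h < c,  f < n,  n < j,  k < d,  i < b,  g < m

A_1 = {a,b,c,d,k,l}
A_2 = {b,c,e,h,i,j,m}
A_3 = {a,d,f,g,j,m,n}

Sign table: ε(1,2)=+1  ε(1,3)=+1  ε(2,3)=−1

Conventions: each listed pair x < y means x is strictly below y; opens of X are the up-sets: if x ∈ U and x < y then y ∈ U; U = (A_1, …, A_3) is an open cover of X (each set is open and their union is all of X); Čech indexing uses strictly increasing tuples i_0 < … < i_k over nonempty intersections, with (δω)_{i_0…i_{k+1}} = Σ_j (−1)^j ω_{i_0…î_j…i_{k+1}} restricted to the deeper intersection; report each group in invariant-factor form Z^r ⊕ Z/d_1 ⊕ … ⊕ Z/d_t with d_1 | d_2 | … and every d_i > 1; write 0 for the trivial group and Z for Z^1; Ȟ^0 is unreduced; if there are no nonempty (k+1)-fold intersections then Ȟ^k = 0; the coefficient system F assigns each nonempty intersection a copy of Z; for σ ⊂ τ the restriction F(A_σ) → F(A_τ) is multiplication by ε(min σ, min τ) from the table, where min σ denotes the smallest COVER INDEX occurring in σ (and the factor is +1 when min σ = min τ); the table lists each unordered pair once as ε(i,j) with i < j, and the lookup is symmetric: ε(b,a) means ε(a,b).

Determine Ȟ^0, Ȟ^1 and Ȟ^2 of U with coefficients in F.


cover nerve:
  A12={b,c} A13={a,d} A23={j,m}
C dims 3,3; δ0: rk 3, SNF 1^2·2
Ȟ^0: (3−3)−0=0 ⇒ 0
Ȟ^1: (3−0)−3=0 plus torsion [2] ⇒ Z/2
Ȟ^2: (0−0)−0=0 ⇒ 0

Ȟ^0(U;F) ≅ 0; Ȟ^1(U;F) ≅ Z/2; Ȟ^2(U;F) ≅ 0


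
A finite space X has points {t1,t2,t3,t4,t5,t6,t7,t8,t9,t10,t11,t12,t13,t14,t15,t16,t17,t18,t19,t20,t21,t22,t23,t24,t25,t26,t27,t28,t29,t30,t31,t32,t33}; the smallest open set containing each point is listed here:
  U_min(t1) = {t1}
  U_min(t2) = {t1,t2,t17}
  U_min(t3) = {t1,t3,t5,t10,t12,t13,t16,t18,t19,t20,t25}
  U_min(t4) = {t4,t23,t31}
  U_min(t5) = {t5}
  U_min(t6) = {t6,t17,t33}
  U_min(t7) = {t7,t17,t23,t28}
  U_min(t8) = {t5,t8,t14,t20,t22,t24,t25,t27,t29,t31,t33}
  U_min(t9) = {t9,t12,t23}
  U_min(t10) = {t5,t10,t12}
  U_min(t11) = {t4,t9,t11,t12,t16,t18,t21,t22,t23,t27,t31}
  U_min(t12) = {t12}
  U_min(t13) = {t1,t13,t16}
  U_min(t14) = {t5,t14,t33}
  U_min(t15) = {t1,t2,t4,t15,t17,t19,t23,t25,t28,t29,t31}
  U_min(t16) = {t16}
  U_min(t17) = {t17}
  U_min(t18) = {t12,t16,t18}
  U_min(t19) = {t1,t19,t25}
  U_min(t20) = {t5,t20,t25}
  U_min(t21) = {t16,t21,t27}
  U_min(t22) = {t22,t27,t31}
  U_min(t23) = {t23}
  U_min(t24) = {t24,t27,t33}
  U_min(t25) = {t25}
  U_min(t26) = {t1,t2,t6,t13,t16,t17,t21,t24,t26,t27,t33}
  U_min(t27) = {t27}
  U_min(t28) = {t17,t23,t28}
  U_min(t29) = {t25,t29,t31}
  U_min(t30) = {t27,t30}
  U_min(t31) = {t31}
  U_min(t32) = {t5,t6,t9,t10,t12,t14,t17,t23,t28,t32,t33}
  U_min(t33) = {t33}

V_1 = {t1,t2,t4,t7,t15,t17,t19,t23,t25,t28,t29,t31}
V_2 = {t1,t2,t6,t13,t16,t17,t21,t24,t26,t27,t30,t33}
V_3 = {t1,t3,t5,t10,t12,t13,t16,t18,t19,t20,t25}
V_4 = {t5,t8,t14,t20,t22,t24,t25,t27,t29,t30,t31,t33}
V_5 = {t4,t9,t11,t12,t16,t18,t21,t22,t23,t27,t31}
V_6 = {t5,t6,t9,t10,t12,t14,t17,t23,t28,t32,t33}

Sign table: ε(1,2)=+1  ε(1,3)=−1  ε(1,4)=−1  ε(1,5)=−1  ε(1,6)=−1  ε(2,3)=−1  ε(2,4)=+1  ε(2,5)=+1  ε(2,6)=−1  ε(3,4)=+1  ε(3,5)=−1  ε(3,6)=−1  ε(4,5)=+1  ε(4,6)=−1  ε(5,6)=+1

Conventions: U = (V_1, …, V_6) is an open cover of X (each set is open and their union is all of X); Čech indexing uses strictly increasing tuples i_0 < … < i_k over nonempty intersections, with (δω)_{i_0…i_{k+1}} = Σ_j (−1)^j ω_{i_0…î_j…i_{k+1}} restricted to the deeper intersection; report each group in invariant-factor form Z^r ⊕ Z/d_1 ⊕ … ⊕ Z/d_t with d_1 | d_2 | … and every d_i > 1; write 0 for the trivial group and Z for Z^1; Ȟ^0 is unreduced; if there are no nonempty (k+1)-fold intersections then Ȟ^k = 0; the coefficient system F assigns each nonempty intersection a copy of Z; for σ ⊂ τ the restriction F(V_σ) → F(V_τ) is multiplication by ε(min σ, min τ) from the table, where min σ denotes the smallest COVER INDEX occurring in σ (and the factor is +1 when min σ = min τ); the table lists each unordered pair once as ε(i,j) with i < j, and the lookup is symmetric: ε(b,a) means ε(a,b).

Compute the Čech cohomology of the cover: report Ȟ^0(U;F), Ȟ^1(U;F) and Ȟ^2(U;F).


nerve simplices:
  V12={t1,t2,t17} V13={t1,t19,t25} V14={t25,t29,t31} V15={t4,t23,t31} V16={t17,t23,t28} V23={t1,t13,t16} V24={t24,t27,t30,t33} V25={t16,t21,t27} V26={t6,t17,t33} V34={t5,t20,t25} V35={t12,t16,t18} V36={t5,t10,t12} V45={t22,t27,t31} V46={t5,t14,t33} V56={t9,t12,t23}
  V123={t1} V126={t17} V134={t25} V145={t31} V156={t23} V235={t16} V245={t27} V246={t33} V346={t5} V356={t12}
C dims 6,15,10; δ0: rk 6, SNF 1^5·2; δ1: rk 9, SNF 1^9
degree 0: 6−6−0 = 0 → Ȟ^0 ≅ 0
degree 1: 15−9−6 = 0 plus torsion [2] → Ȟ^1 ≅ Z/2
degree 2: 10−0−9 = 1 → Ȟ^2 ≅ Z

Ȟ^0 = 0, Ȟ^1 = Z/2 and Ȟ^2 = Z
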